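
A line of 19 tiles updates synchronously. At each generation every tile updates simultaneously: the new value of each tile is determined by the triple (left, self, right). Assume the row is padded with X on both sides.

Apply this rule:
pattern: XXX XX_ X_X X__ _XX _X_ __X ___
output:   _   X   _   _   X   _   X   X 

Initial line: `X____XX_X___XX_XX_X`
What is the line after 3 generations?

X___XX__X_X_X__XX_X

X_XXXXX___XXXX_XX_X
X_X___X_XXX__X_XX_X
X___XX__X_X_X__XX_X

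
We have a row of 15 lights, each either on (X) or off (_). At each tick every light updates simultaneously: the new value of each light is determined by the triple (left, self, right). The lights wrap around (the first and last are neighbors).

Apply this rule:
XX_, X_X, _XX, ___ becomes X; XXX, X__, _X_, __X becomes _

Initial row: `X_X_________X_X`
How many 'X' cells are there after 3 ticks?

XX__XXXXXXX__XX
_X__X_____X__X_
______XXX______
count of X: 3

3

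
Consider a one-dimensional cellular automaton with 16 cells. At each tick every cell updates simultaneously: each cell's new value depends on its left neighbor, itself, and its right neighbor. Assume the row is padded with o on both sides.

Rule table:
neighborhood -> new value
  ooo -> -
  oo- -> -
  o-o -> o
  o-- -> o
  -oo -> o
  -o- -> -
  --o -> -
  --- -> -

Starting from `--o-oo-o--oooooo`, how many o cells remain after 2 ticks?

6

o--oo-o-o-o-----
-o-o-o-o-o-o----
count of o: 6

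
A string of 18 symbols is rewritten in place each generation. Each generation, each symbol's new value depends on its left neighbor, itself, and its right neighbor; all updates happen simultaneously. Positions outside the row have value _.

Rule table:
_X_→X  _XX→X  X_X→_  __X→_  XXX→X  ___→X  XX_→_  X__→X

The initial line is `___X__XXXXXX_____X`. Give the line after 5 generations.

XX_XX_XXXXX_XXXX_X
X__X__XXXX__XXX__X
XX_XX_XXX_X_XX_X_X
X__X__XX__X_X__X_X
XX_XX_X_X_X_XX_X_X

XX_XX_X_X_X_XX_X_X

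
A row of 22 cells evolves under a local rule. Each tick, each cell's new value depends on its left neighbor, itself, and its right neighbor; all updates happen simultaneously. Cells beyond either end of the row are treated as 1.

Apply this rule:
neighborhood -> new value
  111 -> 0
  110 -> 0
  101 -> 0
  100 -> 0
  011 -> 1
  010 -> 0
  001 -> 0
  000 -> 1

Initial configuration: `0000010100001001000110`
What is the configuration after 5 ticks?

0111000001100000010100
0100011101001111000000
0001010000001000011110
0100000111100011010000
0001110100001010000110

0001110100001010000110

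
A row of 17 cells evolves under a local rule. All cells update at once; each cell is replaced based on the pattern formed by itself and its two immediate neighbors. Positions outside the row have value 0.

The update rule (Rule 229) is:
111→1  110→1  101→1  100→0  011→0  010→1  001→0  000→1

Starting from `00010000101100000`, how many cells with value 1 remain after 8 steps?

11

11010110110101111
01111011011110111
00111101101111011
10011110110111101
10001111011011111
10100111101101111
11100011110110111
01101001111011011
count of 1: 11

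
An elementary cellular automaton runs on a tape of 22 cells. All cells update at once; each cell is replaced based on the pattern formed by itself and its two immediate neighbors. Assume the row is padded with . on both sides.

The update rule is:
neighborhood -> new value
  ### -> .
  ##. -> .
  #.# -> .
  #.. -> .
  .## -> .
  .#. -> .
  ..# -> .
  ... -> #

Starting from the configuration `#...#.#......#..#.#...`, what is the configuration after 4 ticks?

#...###......######...

tick 1: ..#.....####........##
tick 2: #...###......######...
tick 3: ..#.....####........##  (repeats tick 1; period 2)
tick 4: #...###......######...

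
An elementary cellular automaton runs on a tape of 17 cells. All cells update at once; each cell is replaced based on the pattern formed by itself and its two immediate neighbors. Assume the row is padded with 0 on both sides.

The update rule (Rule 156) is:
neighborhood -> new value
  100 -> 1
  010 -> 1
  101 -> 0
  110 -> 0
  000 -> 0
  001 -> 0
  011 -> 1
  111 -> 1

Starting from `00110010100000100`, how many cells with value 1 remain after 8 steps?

8

step 1: 00101010110000110
step 2: 00101010101000101
step 3: 00101010101100101
step 4: 00101010101010101
step 5: 00101010101010101  (fixed point — unchanged through step 8)
count of 1: 8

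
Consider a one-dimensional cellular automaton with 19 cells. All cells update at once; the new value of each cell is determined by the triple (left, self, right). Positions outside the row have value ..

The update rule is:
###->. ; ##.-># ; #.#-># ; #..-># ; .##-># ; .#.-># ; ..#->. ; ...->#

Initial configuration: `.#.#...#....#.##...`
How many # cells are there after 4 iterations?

.#####.####.#######
.#...###..###.....#
.###.#.##.#.#####.#
.#.##########...###
count of #: 14

14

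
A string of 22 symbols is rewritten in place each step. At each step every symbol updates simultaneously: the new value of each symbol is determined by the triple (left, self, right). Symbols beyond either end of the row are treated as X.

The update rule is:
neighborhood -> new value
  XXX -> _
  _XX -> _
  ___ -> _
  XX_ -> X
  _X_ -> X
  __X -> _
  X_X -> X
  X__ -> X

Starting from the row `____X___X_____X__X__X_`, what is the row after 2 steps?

XX___XX__XX____XX_XX__

X___XX__XX____XX_XX_XX
XX___XX__XX____XX_XX__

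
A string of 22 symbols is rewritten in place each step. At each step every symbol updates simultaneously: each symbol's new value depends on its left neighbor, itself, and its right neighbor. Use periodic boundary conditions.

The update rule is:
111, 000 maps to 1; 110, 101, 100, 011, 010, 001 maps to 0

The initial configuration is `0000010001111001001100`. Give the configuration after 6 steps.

0000001100000000001111

1111000100110000000001
1110010000000111111100
0100000111110011111000
0001110011100001110011
0100100001001100100000
0000001100000000001111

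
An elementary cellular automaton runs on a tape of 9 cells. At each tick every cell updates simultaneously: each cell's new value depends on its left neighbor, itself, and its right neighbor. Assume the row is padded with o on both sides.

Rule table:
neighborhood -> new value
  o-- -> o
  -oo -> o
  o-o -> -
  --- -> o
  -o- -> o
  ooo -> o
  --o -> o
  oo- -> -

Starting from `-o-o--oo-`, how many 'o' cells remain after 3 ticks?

tick 1: -o-oooo--
tick 2: -o-ooo-oo
tick 3: -o-oo--oo
count of o: 5

5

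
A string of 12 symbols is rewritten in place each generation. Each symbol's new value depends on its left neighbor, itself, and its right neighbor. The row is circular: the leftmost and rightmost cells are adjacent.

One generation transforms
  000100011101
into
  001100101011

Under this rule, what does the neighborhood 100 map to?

At position 0 the neighborhood is 100; the next row has 0 there.

0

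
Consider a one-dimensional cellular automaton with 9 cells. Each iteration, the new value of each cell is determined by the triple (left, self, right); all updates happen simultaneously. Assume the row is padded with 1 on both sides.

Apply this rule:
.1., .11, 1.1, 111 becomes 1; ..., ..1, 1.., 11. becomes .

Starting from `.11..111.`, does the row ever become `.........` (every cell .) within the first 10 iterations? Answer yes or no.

iteration 1: 11...11.1
iteration 2: 1....1.11
iteration 3: .....1111
iteration 4: .....1111  (fixed point — unchanged through iteration 10)
iteration 10 is .....1111, still not uniform .

no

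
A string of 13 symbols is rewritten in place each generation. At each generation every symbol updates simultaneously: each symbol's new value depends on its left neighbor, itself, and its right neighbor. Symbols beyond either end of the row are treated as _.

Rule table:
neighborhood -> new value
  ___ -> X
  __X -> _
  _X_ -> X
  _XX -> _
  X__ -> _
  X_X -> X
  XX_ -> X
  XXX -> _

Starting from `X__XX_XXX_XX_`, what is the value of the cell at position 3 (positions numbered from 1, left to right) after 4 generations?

generation 1: X___XX__XX_X_
generation 2: X_X__X___XXX_
generation 3: XXX__X_X___X_
generation 4: __X__XXX_X_X_
position 3 holds X

X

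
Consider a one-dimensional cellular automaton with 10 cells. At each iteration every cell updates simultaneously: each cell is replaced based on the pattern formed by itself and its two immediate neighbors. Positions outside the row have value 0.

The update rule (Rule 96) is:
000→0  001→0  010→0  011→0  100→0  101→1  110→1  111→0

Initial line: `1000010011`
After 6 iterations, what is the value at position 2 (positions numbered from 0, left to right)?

iteration 1: 0000000001
iteration 2: 0000000000
iteration 3: 0000000000  (fixed point — unchanged through iteration 6)
position 2 holds 0

0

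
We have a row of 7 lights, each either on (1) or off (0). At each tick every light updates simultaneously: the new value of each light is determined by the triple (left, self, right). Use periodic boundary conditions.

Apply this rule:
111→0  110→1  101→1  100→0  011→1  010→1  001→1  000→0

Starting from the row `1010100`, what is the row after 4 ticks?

tick 1: 1111101
tick 2: 0000111
tick 3: 0001101
tick 4: 0011111

0011111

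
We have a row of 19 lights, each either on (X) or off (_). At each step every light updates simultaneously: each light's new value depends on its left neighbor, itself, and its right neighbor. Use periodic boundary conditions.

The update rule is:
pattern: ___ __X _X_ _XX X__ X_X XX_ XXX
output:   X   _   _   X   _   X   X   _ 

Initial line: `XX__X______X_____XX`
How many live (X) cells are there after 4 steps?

12

_X____XXXX___XXX_X_
___XX_X__X_X_X_XX__
XX_XXX____X_X_XXX_X
_XXX_X_XX__X_XX_XXX
count of X: 12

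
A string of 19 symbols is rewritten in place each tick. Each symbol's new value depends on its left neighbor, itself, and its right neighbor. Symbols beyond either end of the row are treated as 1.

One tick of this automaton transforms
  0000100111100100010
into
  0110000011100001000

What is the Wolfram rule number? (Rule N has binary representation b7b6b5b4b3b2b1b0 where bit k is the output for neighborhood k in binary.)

position 8: 111 → 1  (bit 7 = 1)
position 10: 110 → 1  (bit 6 = 1)
position 18: 101 → 0  (bit 5 = 0)
position 0: 100 → 0  (bit 4 = 0)
position 7: 011 → 0  (bit 3 = 0)
position 4: 010 → 0  (bit 2 = 0)
position 3: 001 → 0  (bit 1 = 0)
position 1: 000 → 1  (bit 0 = 1)
bits b7..b0 = 11000001 = 193

193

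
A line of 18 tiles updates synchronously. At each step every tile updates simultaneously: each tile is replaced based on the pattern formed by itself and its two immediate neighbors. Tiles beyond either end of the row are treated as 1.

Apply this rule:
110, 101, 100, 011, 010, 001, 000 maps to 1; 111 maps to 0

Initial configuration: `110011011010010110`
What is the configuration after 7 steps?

011111111111111111

011111111111111111
110000000000000000
011111111111111111  (repeats step 1; period 2)
step 7: 011111111111111111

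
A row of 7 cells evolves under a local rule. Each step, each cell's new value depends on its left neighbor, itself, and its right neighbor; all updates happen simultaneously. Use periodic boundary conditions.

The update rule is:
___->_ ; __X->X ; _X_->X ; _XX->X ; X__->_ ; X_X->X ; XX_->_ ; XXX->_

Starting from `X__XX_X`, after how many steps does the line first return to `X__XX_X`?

step 1: __XX_XX
step 2: _XX_XX_
step 3: XX_XX__
step 4: X_XX__X
step 5: _XX__XX
step 6: XX__XX_
step 7: X__XX_X

7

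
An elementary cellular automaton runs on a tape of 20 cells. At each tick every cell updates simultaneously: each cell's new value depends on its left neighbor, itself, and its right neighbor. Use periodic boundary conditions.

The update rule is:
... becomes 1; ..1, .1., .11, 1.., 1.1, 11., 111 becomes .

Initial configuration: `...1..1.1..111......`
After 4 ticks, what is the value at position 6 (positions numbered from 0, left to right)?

1

11.............11111
...11111111111......
11.............11111  (repeats tick 1; period 2)
tick 4: ...11111111111......
position 6 holds 1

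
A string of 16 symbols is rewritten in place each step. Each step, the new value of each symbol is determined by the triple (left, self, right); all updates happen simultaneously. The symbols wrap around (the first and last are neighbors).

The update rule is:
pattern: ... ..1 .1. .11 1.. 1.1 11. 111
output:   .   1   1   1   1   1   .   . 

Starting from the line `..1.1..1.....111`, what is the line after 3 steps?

111111111...11..
1........1.11.11
.1......1111.11.

.1......1111.11.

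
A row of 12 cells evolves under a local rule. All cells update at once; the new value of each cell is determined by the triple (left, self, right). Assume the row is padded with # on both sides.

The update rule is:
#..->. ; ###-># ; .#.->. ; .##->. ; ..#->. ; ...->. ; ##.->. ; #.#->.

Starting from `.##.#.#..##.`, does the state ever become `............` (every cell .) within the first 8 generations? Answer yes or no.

generation 1: ............
all cells are . at generation 1

yes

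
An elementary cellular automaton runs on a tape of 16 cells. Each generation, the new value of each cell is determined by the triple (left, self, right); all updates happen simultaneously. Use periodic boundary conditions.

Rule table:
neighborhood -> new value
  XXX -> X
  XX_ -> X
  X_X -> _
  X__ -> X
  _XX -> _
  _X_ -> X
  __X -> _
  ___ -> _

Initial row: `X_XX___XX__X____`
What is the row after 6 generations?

X__XX___XX_XX___
XX__XX___X__XX__
_XX__XX__XX__XX_
__XX__XX__XX__XX
X__XX__XX__XX__X
XX__XX__XX__XX__

XX__XX__XX__XX__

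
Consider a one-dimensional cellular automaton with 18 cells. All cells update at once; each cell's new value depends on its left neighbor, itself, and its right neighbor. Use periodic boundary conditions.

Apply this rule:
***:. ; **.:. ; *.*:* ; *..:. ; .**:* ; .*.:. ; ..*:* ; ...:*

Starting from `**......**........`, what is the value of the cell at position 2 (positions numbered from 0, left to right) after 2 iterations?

*

iteration 1: *..******..*******
iteration 2: ..**......**......
position 2 holds *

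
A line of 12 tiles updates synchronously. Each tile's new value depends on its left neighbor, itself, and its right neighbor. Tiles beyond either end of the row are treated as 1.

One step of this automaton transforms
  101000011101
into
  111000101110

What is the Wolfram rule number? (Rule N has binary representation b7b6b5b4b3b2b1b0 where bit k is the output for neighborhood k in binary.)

230

position 8: 111 → 1  (bit 7 = 1)
position 0: 110 → 1  (bit 6 = 1)
position 1: 101 → 1  (bit 5 = 1)
position 3: 100 → 0  (bit 4 = 0)
position 7: 011 → 0  (bit 3 = 0)
position 2: 010 → 1  (bit 2 = 1)
position 6: 001 → 1  (bit 1 = 1)
position 4: 000 → 0  (bit 0 = 0)
bits b7..b0 = 11100110 = 230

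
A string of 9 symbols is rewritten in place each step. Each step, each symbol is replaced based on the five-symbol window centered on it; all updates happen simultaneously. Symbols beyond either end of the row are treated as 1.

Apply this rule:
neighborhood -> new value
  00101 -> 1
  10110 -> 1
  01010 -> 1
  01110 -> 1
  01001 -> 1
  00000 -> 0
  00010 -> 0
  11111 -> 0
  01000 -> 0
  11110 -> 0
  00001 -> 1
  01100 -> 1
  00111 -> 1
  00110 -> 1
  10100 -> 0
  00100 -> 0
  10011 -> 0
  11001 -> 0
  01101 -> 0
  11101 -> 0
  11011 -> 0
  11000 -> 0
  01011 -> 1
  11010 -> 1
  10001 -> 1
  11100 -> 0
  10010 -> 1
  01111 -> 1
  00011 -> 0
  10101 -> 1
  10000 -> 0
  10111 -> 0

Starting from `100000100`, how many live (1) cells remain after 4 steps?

step 1: 000010010
step 2: 001001111
step 3: 010101100
step 4: 111111100
count of 1: 7

7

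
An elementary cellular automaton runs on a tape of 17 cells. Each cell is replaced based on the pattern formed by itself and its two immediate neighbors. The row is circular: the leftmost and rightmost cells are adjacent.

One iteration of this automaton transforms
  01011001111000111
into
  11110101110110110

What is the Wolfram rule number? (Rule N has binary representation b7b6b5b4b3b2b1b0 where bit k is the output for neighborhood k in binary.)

position 8: 111 → 1  (bit 7 = 1)
position 4: 110 → 0  (bit 6 = 0)
position 0: 101 → 1  (bit 5 = 1)
position 5: 100 → 1  (bit 4 = 1)
position 3: 011 → 1  (bit 3 = 1)
position 1: 010 → 1  (bit 2 = 1)
position 6: 001 → 0  (bit 1 = 0)
position 12: 000 → 1  (bit 0 = 1)
bits b7..b0 = 10111101 = 189

189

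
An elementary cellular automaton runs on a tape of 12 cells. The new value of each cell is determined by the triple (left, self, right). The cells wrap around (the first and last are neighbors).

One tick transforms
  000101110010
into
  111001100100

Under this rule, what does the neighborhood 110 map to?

0

At position 7 the neighborhood is 110; the next row has 0 there.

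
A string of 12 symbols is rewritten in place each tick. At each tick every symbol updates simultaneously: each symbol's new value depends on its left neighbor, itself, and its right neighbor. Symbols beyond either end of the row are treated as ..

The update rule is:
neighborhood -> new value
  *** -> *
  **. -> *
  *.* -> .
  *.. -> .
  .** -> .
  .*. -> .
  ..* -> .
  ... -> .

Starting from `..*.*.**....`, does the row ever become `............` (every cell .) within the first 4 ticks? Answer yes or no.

yes

tick 1: .......*....
tick 2: ............
all cells are . at tick 2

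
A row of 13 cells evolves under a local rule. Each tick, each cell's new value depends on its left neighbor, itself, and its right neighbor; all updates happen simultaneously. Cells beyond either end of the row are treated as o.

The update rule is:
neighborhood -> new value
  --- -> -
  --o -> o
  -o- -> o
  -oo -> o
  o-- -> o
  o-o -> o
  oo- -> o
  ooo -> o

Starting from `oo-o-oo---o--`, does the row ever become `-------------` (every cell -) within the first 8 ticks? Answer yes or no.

oooooooo-oooo
ooooooooooooo
ooooooooooooo  (fixed point — unchanged through tick 8)
tick 8 is ooooooooooooo, still not uniform -

no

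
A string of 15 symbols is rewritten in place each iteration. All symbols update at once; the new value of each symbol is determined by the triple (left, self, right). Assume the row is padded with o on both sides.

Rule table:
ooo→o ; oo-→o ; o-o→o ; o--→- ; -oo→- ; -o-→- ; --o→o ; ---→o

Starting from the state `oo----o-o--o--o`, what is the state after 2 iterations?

ooo-ooo--o--o-o

iteration 1: oo-ooo-o--o--o-
iteration 2: ooo-ooo--o--o-o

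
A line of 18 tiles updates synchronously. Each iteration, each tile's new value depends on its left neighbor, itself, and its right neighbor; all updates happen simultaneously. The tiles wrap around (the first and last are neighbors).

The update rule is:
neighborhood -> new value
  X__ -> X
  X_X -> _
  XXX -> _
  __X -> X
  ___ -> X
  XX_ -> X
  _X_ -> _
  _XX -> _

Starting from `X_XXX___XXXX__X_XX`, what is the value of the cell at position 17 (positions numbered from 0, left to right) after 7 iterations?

iteration 1: X___XXXX___XXX____
iteration 2: _XXX___XXXX__XXXXX
iteration 3: ___XXXX___XXX____X
iteration 4: XXX___XXXX__XXXXX_
iteration 5: __XXXX___XXX____X_
iteration 6: XX___XXXX__XXXXX_X
iteration 7: _XXXX___XXX____X__
position 17 holds _

_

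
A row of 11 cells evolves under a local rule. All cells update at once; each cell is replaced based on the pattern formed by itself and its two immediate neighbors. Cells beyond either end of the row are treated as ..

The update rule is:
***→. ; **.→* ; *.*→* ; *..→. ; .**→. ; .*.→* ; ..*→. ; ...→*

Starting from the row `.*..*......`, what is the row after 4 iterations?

.*..*.*****
.*..**....*
.*...*.**.*
.*.*.**.***

.*.*.**.***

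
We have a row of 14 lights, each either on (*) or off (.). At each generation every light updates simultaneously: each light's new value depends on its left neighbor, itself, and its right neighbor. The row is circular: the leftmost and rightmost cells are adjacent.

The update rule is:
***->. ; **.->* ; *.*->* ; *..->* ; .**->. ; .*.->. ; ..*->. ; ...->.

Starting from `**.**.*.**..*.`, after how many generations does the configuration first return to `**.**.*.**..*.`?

generation 1: .**.**.*.**..*
generation 2: *.**.**.*.**..
generation 3: .*.**.**.*.**.
generation 4: ..*.**.**.*.**
generation 5: *..*.**.**.*.*
generation 6: **..*.**.**.*.
generation 7: .**..*.**.**.*
generation 8: *.**..*.**.**.
generation 9: .*.**..*.**.**
generation 10: *.*.**..*.**.*
generation 11: **.*.**..*.**.
generation 12: .**.*.**..*.**
generation 13: *.**.*.**..*.*
generation 14: **.**.*.**..*.

14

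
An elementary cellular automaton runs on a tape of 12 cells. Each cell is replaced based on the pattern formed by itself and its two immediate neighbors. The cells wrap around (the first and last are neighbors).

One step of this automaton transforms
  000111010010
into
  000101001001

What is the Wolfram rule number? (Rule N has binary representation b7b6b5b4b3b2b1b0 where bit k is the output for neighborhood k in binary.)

position 4: 111 → 0  (bit 7 = 0)
position 5: 110 → 1  (bit 6 = 1)
position 6: 101 → 0  (bit 5 = 0)
position 8: 100 → 1  (bit 4 = 1)
position 3: 011 → 1  (bit 3 = 1)
position 7: 010 → 0  (bit 2 = 0)
position 2: 001 → 0  (bit 1 = 0)
position 0: 000 → 0  (bit 0 = 0)
bits b7..b0 = 01011000 = 88

88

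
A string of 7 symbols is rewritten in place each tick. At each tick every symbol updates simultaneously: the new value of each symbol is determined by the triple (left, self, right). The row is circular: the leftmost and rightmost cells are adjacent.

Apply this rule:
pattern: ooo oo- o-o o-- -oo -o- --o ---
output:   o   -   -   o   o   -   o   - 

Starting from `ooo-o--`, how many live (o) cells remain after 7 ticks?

3

tick 1: oo---oo
tick 2: o-o-ooo
tick 3: ----ooo
tick 4: o--ooo-
tick 5: -oooo--
tick 6: oooo-o-
tick 7: ooo----
count of o: 3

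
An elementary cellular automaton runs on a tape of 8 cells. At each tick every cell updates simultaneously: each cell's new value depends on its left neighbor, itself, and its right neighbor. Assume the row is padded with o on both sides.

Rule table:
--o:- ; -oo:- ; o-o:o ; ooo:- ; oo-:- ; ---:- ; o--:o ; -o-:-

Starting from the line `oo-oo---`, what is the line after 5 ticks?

-o-o--o-

tick 1: --o--o--
tick 2: o--o--o-
tick 3: -o--o--o
tick 4: o-o--o--
tick 5: -o-o--o-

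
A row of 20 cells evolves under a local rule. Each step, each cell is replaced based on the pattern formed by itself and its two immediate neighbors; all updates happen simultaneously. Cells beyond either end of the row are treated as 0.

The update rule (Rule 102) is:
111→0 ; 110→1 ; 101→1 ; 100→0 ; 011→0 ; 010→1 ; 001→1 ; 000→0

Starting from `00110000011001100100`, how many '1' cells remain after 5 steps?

8

01010000101010101100
11110001111111110100
00010010000000011100
00110110000000100100
01011010000001101100
count of 1: 8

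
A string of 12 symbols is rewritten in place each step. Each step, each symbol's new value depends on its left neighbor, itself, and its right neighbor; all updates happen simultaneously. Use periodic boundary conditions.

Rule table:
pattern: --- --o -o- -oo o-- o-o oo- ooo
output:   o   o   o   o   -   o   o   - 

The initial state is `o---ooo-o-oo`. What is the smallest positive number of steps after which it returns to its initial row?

18

step 1: o-ooo-ooooo-
step 2: ooo-ooo---oo
step 3: --ooo-o-ooo-
step 4: ooo-ooooo-o-
step 5: o-ooo---oooo
step 6: ooo-o-ooo---
step 7: o-ooooo-o-oo
step 8: ooo---ooooo-
step 9: o-o-ooo---oo
step 10: ooooo-o-ooo-
step 11: o---ooooo-oo
step 12: o-ooo---ooo-
step 13: ooo-o-ooo-oo
step 14: --ooooo-ooo-
step 15: ooo---ooo-o-
step 16: o-o-ooo-oooo
step 17: ooooo-ooo---
step 18: o---ooo-o-oo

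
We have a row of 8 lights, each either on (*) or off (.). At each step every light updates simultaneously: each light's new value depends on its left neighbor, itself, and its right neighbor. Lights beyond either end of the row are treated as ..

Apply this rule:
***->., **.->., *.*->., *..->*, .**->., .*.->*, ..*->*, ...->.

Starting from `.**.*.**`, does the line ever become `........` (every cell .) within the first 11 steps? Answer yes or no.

step 1: *...*...
step 2: **.***..
step 3: ......*.
step 4: .....***
step 5: ....*...
step 6: ...***..
step 7: ..*...*.
step 8: .***.***
step 9: *.......
step 10: **......
step 11: ..*.....
step 11 is ..*....., still not uniform .

no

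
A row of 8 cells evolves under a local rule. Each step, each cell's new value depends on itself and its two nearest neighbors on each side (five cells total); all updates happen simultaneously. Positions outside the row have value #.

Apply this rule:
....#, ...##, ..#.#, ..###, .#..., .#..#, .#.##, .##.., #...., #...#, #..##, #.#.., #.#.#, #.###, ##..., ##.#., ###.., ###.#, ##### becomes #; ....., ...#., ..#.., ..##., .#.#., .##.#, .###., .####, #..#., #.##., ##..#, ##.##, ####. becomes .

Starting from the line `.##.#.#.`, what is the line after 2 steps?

###...#.

step 1: ...##.##
step 2: ###...#.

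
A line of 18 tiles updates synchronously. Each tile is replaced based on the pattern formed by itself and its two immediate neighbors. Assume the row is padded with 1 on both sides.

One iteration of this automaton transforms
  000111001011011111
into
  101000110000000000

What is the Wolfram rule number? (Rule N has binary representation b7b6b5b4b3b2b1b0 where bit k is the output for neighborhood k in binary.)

18

position 4: 111 → 0  (bit 7 = 0)
position 5: 110 → 0  (bit 6 = 0)
position 9: 101 → 0  (bit 5 = 0)
position 0: 100 → 1  (bit 4 = 1)
position 3: 011 → 0  (bit 3 = 0)
position 8: 010 → 0  (bit 2 = 0)
position 2: 001 → 1  (bit 1 = 1)
position 1: 000 → 0  (bit 0 = 0)
bits b7..b0 = 00010010 = 18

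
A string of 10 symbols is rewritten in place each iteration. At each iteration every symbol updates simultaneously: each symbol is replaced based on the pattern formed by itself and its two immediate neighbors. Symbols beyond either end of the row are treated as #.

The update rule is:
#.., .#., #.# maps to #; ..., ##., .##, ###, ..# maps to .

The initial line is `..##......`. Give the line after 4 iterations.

#...#.....
.#..##....
###...#...
...#..##..

...#..##..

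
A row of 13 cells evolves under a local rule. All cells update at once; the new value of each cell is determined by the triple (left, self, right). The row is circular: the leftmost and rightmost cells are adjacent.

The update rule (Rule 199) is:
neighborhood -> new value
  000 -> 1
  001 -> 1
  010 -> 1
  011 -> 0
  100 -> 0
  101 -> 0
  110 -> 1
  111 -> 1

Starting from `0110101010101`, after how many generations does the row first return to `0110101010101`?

0010101010101
0110101010101

2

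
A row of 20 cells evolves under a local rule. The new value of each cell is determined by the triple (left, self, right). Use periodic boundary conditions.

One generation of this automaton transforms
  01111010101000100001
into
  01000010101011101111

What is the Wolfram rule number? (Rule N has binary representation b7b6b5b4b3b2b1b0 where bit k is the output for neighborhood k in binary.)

position 2: 111 → 0  (bit 7 = 0)
position 4: 110 → 0  (bit 6 = 0)
position 0: 101 → 0  (bit 5 = 0)
position 11: 100 → 0  (bit 4 = 0)
position 1: 011 → 1  (bit 3 = 1)
position 6: 010 → 1  (bit 2 = 1)
position 13: 001 → 1  (bit 1 = 1)
position 12: 000 → 1  (bit 0 = 1)
bits b7..b0 = 00001111 = 15

15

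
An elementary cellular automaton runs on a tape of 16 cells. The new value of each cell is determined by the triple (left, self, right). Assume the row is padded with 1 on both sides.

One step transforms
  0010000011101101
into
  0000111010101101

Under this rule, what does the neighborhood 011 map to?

1

At position 8 the neighborhood is 011; the next row has 1 there.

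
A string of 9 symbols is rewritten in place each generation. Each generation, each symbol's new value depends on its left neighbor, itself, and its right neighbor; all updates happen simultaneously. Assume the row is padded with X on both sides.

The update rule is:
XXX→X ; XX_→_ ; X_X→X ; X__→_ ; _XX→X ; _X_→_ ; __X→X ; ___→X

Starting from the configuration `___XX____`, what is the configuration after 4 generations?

_XXX__XXX
XXX__XXXX
XX__XXXXX
X__XXXXXX

X__XXXXXX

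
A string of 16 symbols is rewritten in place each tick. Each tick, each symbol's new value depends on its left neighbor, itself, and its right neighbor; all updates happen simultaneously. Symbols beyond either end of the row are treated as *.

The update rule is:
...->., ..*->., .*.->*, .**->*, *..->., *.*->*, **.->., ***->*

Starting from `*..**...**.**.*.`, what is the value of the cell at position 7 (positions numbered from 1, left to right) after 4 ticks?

.

...*....*.**.***
...*....***.****
...*....**.*****
...*....*.******
position 7 holds .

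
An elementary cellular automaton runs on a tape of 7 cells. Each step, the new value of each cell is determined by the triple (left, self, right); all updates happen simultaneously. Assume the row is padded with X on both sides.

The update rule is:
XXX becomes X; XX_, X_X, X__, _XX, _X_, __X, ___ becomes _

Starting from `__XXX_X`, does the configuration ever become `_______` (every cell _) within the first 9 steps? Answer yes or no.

yes

step 1: ___X___
step 2: _______
all cells are _ at step 2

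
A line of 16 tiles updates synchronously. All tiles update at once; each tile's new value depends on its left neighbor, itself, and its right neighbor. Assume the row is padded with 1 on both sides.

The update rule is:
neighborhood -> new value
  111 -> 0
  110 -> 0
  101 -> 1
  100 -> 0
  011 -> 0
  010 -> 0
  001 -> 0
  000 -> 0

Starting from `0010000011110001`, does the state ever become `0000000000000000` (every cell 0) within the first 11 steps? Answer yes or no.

0000000000000000
all cells are 0 at step 1

yes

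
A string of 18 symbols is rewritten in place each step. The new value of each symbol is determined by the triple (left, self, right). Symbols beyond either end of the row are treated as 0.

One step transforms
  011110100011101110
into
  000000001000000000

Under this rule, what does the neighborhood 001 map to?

At position 0 the neighborhood is 001; the next row has 0 there.

0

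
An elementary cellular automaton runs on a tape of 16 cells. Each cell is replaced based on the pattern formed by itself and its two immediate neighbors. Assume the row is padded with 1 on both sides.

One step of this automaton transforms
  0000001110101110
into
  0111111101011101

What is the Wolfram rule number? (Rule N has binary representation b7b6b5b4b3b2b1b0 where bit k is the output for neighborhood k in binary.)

position 7: 111 → 1  (bit 7 = 1)
position 8: 110 → 0  (bit 6 = 0)
position 9: 101 → 1  (bit 5 = 1)
position 0: 100 → 0  (bit 4 = 0)
position 6: 011 → 1  (bit 3 = 1)
position 10: 010 → 0  (bit 2 = 0)
position 5: 001 → 1  (bit 1 = 1)
position 1: 000 → 1  (bit 0 = 1)
bits b7..b0 = 10101011 = 171

171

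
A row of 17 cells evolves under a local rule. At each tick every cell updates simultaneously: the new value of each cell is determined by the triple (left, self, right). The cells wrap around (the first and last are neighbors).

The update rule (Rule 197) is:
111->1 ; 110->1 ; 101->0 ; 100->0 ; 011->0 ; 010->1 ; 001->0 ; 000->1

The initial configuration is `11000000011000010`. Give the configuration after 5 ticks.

01010001001001010

01011111001011010
01001111001001010
01000111001001010
01010011001001010
01010001001001010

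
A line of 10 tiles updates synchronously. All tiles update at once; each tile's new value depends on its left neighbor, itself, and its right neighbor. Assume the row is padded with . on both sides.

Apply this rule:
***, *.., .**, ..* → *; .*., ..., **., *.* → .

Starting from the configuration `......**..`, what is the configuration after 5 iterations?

.....**.*.
....**...*
...**.*.*.
..**.....*
.**.*...*.

.**.*...*.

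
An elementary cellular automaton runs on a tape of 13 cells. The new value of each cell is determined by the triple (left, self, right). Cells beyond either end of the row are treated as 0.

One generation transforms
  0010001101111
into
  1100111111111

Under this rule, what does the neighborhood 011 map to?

1

At position 6 the neighborhood is 011; the next row has 1 there.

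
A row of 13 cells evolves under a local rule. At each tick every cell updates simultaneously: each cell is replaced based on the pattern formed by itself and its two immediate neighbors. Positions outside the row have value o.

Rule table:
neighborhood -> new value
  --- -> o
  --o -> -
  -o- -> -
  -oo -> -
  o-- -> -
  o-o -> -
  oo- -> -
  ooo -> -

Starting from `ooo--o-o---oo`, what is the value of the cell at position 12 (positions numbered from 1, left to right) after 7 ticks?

-

---------o---
-ooooooo---o-
---------o---  (repeats tick 1; period 2)
tick 7: ---------o---
position 12 holds -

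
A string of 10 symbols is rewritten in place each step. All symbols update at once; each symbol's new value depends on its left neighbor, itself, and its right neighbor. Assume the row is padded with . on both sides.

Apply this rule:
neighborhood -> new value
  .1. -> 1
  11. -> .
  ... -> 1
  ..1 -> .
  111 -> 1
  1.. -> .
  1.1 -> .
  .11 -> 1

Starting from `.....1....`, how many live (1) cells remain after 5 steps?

5

1111.1.111
111..1.11.
11...1.1..
1..1.1.1.1
1..1.1.1.1
count of 1: 5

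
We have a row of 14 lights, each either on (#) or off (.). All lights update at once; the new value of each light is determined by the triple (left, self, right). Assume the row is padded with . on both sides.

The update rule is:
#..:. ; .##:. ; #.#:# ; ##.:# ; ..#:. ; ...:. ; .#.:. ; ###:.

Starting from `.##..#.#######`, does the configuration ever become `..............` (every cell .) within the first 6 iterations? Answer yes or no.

..#...#......#
..............
all cells are . at iteration 2

yes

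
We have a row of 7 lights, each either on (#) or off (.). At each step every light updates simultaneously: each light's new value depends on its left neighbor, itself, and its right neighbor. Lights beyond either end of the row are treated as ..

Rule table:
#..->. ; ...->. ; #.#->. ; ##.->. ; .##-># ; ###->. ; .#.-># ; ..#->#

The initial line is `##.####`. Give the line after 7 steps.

step 1: #..#...
step 2: #.##...
step 3: #.#....
step 4: #.#....  (fixed point — unchanged through step 7)

#.#....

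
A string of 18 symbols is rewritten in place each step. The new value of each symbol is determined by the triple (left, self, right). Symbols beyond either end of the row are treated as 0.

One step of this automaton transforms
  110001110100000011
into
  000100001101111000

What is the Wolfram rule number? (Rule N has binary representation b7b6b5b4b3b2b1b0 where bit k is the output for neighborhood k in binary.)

position 6: 111 → 0  (bit 7 = 0)
position 1: 110 → 0  (bit 6 = 0)
position 8: 101 → 1  (bit 5 = 1)
position 2: 100 → 0  (bit 4 = 0)
position 0: 011 → 0  (bit 3 = 0)
position 9: 010 → 1  (bit 2 = 1)
position 4: 001 → 0  (bit 1 = 0)
position 3: 000 → 1  (bit 0 = 1)
bits b7..b0 = 00100101 = 37

37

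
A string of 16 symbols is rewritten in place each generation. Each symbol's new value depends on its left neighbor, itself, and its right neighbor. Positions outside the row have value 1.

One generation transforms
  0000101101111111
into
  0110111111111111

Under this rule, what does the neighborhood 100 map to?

At position 0 the neighborhood is 100; the next row has 0 there.

0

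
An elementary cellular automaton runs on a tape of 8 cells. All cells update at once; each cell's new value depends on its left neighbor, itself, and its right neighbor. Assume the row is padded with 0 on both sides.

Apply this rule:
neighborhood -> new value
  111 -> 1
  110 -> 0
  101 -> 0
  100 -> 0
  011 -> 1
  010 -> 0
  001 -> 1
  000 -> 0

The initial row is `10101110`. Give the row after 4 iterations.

01100000

00001100
00011000
00110000
01100000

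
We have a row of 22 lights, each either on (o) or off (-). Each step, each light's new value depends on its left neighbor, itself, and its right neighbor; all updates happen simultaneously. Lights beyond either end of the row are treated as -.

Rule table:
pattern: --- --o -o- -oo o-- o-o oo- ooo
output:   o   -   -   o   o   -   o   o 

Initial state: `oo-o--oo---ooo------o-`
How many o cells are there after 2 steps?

16

step 1: oo--o-oooo-oooooooo--o
step 2: ooo---oooo-ooooooooo--
count of o: 16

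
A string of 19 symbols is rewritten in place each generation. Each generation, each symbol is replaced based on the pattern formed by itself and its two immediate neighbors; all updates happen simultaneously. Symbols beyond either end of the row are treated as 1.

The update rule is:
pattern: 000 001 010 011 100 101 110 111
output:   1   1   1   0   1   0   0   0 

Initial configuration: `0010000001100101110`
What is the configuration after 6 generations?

1111111110011100000
0000000001100011111
1111111110011100000  (repeats generation 1; period 2)
generation 6: 0000000001100011111

0000000001100011111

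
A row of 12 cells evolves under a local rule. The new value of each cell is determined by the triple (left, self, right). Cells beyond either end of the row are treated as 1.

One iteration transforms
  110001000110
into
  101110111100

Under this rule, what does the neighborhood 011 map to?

1

At position 9 the neighborhood is 011; the next row has 1 there.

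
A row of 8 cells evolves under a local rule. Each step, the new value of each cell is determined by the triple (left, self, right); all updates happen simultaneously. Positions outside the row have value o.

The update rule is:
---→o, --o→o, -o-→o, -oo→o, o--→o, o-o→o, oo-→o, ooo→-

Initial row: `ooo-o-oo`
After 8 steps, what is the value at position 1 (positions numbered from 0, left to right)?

o

--ooooo-
ooo---oo
--ooooo-  (repeats step 1; period 2)
step 8: ooo---oo
position 1 holds o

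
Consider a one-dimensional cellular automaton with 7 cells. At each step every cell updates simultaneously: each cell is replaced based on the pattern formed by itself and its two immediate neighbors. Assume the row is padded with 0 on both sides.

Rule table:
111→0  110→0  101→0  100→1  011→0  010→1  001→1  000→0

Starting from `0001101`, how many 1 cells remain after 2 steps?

0010001
0111011
count of 1: 5

5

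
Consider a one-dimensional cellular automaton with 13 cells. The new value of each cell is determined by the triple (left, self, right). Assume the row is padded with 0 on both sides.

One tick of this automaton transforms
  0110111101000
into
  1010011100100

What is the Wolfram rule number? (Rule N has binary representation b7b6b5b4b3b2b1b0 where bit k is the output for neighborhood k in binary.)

position 5: 111 → 1  (bit 7 = 1)
position 2: 110 → 1  (bit 6 = 1)
position 3: 101 → 0  (bit 5 = 0)
position 10: 100 → 1  (bit 4 = 1)
position 1: 011 → 0  (bit 3 = 0)
position 9: 010 → 0  (bit 2 = 0)
position 0: 001 → 1  (bit 1 = 1)
position 11: 000 → 0  (bit 0 = 0)
bits b7..b0 = 11010010 = 210

210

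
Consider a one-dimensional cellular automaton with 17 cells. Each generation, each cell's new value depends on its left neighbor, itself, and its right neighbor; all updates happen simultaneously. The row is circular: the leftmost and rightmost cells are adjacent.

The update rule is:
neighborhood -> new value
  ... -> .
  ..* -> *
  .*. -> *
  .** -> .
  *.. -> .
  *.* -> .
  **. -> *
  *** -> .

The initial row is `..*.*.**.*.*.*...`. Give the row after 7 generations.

*.*.*..*.*.*.*.*.

.**.*..*.*.*.*...
*.*.*.**.*.*.*...
*.*.*..*.*.*.*..*
*.*.*.**.*.*.*.*.
*.*.*..*.*.*.*.*.
*.*.*.**.*.*.*.*.  (repeats generation 4; period 2)
generation 7: *.*.*..*.*.*.*.*.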